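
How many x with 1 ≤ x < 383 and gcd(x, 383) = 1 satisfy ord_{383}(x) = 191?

φ(383) = 383 − 1 = 382 = 2 · 191.
(Z/383Z)^× is cyclic (|G| = 382); a cyclic group of order m has exactly φ(d) elements of each order d | m, and none otherwise.
191 | 382, and φ(191) = 191 − 1 = 190.

190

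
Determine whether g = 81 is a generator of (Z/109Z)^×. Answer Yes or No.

No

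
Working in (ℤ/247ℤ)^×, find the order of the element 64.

6

Since 64 ∈ (Z/247Z)^×, its order divides φ(247) = φ(13·19) = (13−1)·(19−1) = 12·18 = 216 = 2^3 · 3^3.
Divisors of 216: 1, 2, 3, 4, 6, 8, 9, 12, 18, 24, 27, 36, 54, 72, 108, 216.
Check 64^d mod 247 for each divisor in increasing order:
64^1 ≡ 64
64^2 ≡ 144
64^3 ≡ 77
64^4 ≡ 235
64^6 ≡ 1
So ord_247(64) = 6.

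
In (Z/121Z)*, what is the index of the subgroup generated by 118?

11

The order of 118 must divide φ(121) = φ(11^2) = 11·(11−1) = 110 = 2 · 5 · 11.
Divisors of 110: 1, 2, 5, 10, 11, 22, 55, 110.
Check 118^d mod 121 for each divisor in increasing order:
118^1 ≡ 118 (mod 121)
118^2 ≡ 9 (mod 121)
118^5 ≡ 120 (mod 121)
118^10 ≡ 1 (mod 121) ✓
So ord_121(118) = 10, hence |⟨118⟩| = 10.
The index is φ(121) / ord(118) = 110 / 10 = 11.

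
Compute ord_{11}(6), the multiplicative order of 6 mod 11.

10

The order of 6 must divide φ(11) = 11 − 1 = 10 = 2 · 5.
Divisors of 10: 1, 2, 5, 10.
Compute 6^d (mod 11) for the divisors d until we hit 1:
6^1 ≡ 6 (mod 11)
6^2 ≡ 3 (mod 11)
6^5 ≡ 10 (mod 11)
6^10 ≡ 1 (mod 11) ✓
Hence ord(6) = 10.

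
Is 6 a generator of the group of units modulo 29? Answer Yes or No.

φ(29) = 29 − 1 = 28 = 2^2 · 7.
6 is a primitive root mod 29 iff 6^(φ(29)/q) ≢ 1 for every prime q | φ(29), i.e. q ∈ {2, 7}.
6^14 ≡ 1 (mod 29)  [q = 2: ≡ 1 ✗]
6^4 ≡ 20 (mod 29)  [q = 7: ≢ 1 ✓]
6^14 ≡ 1 shows ord(6) | 14, strictly less than φ(29); not a primitive root.

No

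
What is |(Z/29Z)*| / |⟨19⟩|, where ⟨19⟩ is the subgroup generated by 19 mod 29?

1

Since 19 ∈ (Z/29Z)^×, its order divides φ(29) = 29 − 1 = 28 = 2^2 · 7.
Divisors of 28: 1, 2, 4, 7, 14, 28.
Check 19^d mod 29 for each divisor in increasing order:
19^1 ≡ 19 (mod 29)
19^2 ≡ 13 (mod 29)
19^4 ≡ 24 (mod 29)
19^7 ≡ 12 (mod 29)
19^14 ≡ 28 (mod 29)
19^28 ≡ 1 (mod 29) ✓
So ord_29(19) = 28, hence |⟨19⟩| = 28.
[(Z/29Z)^× : ⟨19⟩] = 28/28 = 1.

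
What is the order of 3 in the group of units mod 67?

22

ord(3) | φ(67) = 67 − 1 = 66 = 2 · 3 · 11.
Divisors of 66: 1, 2, 3, 6, 11, 22, 33, 66.
Check 3^d mod 67 for each divisor in increasing order:
3^1 ≡ 3
3^2 ≡ 9
3^3 ≡ 27
3^6 ≡ 59
3^11 ≡ 66
3^22 ≡ 1
The smallest such exponent is 22, so the order of 3 is 22.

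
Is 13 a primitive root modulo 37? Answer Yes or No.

Yes

φ(37) = 37 − 1 = 36 = 2^2 · 3^2.
13 is a primitive root mod 37 iff 13^(φ(37)/q) ≢ 1 for every prime q | φ(37), i.e. q ∈ {2, 3}.
13^18 ≡ 36 (mod 37)  [q = 2: ≢ 1 ✓]
13^12 ≡ 10 (mod 37)  [q = 3: ≢ 1 ✓]
All checks pass, so 13 has order 36 and is a primitive root modulo 37.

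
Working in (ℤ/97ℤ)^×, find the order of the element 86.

By Lagrange's theorem, ord_97(86) divides φ(97) = 97 − 1 = 96 = 2^5 · 3.
Divisors of 96: 1, 2, 3, 4, 6, 8, 12, 16, 24, 32, 48, 96.
Check 86^d mod 97 for each divisor in increasing order:
86^1 ≡ 86 (mod 97)
86^2 ≡ 24 (mod 97)
86^3 ≡ 27 (mod 97)
86^4 ≡ 91 (mod 97)
86^6 ≡ 50 (mod 97)
86^8 ≡ 36 (mod 97)
86^12 ≡ 75 (mod 97)
86^16 ≡ 35 (mod 97)
86^24 ≡ 96 (mod 97)
86^32 ≡ 61 (mod 97)
86^48 ≡ 1 (mod 97) ✓
Therefore the multiplicative order of 86 modulo 97 is 48.

48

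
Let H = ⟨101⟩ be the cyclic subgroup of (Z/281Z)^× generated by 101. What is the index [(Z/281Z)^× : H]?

ord(101) | φ(281) = 281 − 1 = 280 = 2^3 · 5 · 7.
Divisors of 280: 1, 2, 4, 5, 7, 8, 10, 14, 20, 28, 35, 40, 56, 70, 140, 280.
Evaluate successive powers at the divisors of 280:
101^1 ≡ 101 (mod 281)
101^2 ≡ 85 (mod 281)
101^4 ≡ 200 (mod 281)
101^5 ≡ 249 (mod 281)
101^7 ≡ 90 (mod 281)
101^8 ≡ 98 (mod 281)
101^10 ≡ 181 (mod 281)
101^14 ≡ 232 (mod 281)
101^20 ≡ 165 (mod 281)
101^28 ≡ 153 (mod 281)
101^35 ≡ 1 (mod 281) ✓
So ord_281(101) = 35, hence |⟨101⟩| = 35.
[(Z/281Z)^× : ⟨101⟩] = 280/35 = 8.

8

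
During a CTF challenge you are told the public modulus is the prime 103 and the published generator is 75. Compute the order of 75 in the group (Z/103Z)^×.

Since 75 ∈ (Z/103Z)^×, its order divides φ(103) = 103 − 1 = 102 = 2 · 3 · 17.
Divisors of 102: 1, 2, 3, 6, 17, 34, 51, 102.
Compute 75^d (mod 103) for the divisors d until we hit 1:
75^1 ≡ 75 (mod 103)
75^2 ≡ 63 (mod 103)
75^3 ≡ 90 (mod 103)
75^6 ≡ 66 (mod 103)
75^17 ≡ 47 (mod 103)
75^34 ≡ 46 (mod 103)
75^51 ≡ 102 (mod 103)
75^102 ≡ 1 (mod 103) ✓
The smallest such exponent is 102, so the order of 75 is 102.

102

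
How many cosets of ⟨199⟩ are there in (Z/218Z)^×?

By Lagrange's theorem, ord_218(199) divides φ(218) = φ(2)·φ(109) = 1·108 = 108 = 2^2 · 3^3.
Divisors of 108: 1, 2, 3, 4, 6, 9, 12, 18, 27, 36, 54, 108.
Check 199^d mod 218 for each divisor in increasing order:
199^1 ≡ 199
199^2 ≡ 143
199^3 ≡ 117
199^4 ≡ 175
199^6 ≡ 173
199^9 ≡ 185
199^12 ≡ 63
199^18 ≡ 217
199^27 ≡ 33
199^36 ≡ 1
Thus |⟨199⟩| = ord(199) = 36.
Index = |(Z/218Z)^×| / |⟨199⟩| = 108 / 36 = 3.

3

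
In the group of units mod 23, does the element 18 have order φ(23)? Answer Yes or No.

φ(23) = 23 − 1 = 22 = 2 · 11.
It suffices to check that the order of 18 is not a proper divisor of 22: compute 18^(22/q) for q ∈ {2, 11}.
18^11 ≡ 1 (mod 23)  [q = 2: ≡ 1 ✗]
18^2 ≡ 2 (mod 23)  [q = 11: ≢ 1 ✓]
18^11 ≡ 1 shows ord(18) | 11, strictly less than φ(23); not a primitive root.

No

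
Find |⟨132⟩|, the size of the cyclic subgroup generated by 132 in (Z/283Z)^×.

ord(132) | φ(283) = 283 − 1 = 282 = 2 · 3 · 47.
Divisors of 282: 1, 2, 3, 6, 47, 94, 141, 282.
Evaluate successive powers at the divisors of 282:
132^1 ≡ 132 (mod 283)
132^2 ≡ 161 (mod 283)
132^3 ≡ 27 (mod 283)
132^6 ≡ 163 (mod 283)
132^47 ≡ 282 (mod 283)
132^94 ≡ 1 (mod 283) ✓
Therefore the multiplicative order of 132 modulo 283 is 94.

94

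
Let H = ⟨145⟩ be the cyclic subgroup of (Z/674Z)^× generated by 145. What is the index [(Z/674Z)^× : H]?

The order of 145 must divide φ(674) = φ(2)·φ(337) = 1·336 = 336 = 2^4 · 3 · 7.
Divisors of 336: 1, 2, 3, 4, 6, 7, 8, 12, 14, 16, 21, 24, 28, 42, 48, 56, 84, 112, 168, 336.
Check 145^d mod 674 for each divisor in increasing order:
145^1 ≡ 145 (mod 674)
145^2 ≡ 131 (mod 674)
145^3 ≡ 123 (mod 674)
145^4 ≡ 311 (mod 674)
145^6 ≡ 301 (mod 674)
145^7 ≡ 509 (mod 674)
145^8 ≡ 339 (mod 674)
145^12 ≡ 285 (mod 674)
145^14 ≡ 265 (mod 674)
145^16 ≡ 341 (mod 674)
145^21 ≡ 85 (mod 674)
145^24 ≡ 345 (mod 674)
145^28 ≡ 129 (mod 674)
145^42 ≡ 485 (mod 674)
145^48 ≡ 401 (mod 674)
145^56 ≡ 465 (mod 674)
145^84 ≡ 673 (mod 674)
145^112 ≡ 545 (mod 674)
145^168 ≡ 1 (mod 674) ✓
Thus |⟨145⟩| = ord(145) = 168.
The index is φ(674) / ord(145) = 336 / 168 = 2.

2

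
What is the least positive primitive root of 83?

2

φ(83) = 83 − 1 = 82 = 2 · 41.
g is a primitive root iff g^(82/q) ≢ 1 (mod 83) for each prime q ∈ {2, 41}.
g = 2: 2^41 ≡ 82; 2^2 ≡ 4 — none is 1, so 2 is a primitive root.
Hence the least primitive root of 83 is 2.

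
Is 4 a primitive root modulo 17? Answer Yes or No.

φ(17) = 17 − 1 = 16 = 2^4.
Test 4^(16/q) mod 17 for each prime factor q of 16:
4^8 ≡ 1 (mod 17)  [q = 2: ≡ 1 ✗]
Since 4^8 ≡ 1, the order of 4 divides 8 < 16, so 4 is not a primitive root.

No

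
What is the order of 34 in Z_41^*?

By Lagrange's theorem, ord_41(34) divides φ(41) = 41 − 1 = 40 = 2^3 · 5.
Divisors of 40: 1, 2, 4, 5, 8, 10, 20, 40.
Compute 34^d (mod 41) for the divisors d until we hit 1:
34^1 ≡ 34 (mod 41)
34^2 ≡ 8 (mod 41)
34^4 ≡ 23 (mod 41)
34^5 ≡ 3 (mod 41)
34^8 ≡ 37 (mod 41)
34^10 ≡ 9 (mod 41)
34^20 ≡ 40 (mod 41)
34^40 ≡ 1 (mod 41) ✓
Therefore the multiplicative order of 34 modulo 41 is 40.

40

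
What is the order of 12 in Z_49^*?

Since 12 ∈ (Z/49Z)^×, its order divides φ(49) = φ(7^2) = 7·(7−1) = 42 = 2 · 3 · 7.
Divisors of 42: 1, 2, 3, 6, 7, 14, 21, 42.
Compute 12^d (mod 49) for the divisors d until we hit 1:
12^1 ≡ 12 (mod 49)
12^2 ≡ 46 (mod 49)
12^3 ≡ 13 (mod 49)
12^6 ≡ 22 (mod 49)
12^7 ≡ 19 (mod 49)
12^14 ≡ 18 (mod 49)
12^21 ≡ 48 (mod 49)
12^42 ≡ 1 (mod 49) ✓
Therefore the multiplicative order of 12 modulo 49 is 42.

42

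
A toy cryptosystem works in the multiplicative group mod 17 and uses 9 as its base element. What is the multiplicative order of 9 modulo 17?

ord(9) | φ(17) = 17 − 1 = 16 = 2^4.
Divisors of 16: 1, 2, 4, 8, 16.
Check 9^d mod 17 for each divisor in increasing order:
9^1 ≡ 9 (mod 17)
9^2 ≡ 13 (mod 17)
9^4 ≡ 16 (mod 17)
9^8 ≡ 1 (mod 17) ✓
So ord_17(9) = 8.

8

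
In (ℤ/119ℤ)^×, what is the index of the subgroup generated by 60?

ord(60) | φ(119) = φ(7·17) = (7−1)·(17−1) = 6·16 = 96 = 2^5 · 3.
Divisors of 96: 1, 2, 3, 4, 6, 8, 12, 16, 24, 32, 48, 96.
Check 60^d mod 119 for each divisor in increasing order:
60^1 ≡ 60 (mod 119)
60^2 ≡ 30 (mod 119)
60^3 ≡ 15 (mod 119)
60^4 ≡ 67 (mod 119)
60^6 ≡ 106 (mod 119)
60^8 ≡ 86 (mod 119)
60^12 ≡ 50 (mod 119)
60^16 ≡ 18 (mod 119)
60^24 ≡ 1 (mod 119) ✓
Thus |⟨60⟩| = ord(60) = 24.
Index = |(Z/119Z)^×| / |⟨60⟩| = 96 / 24 = 4.

4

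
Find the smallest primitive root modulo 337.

φ(337) = 337 − 1 = 336 = 2^4 · 3 · 7.
Test candidates g = 2, 3, … against the prime factors q ∈ {2, 3, 7} of φ(337): g is a generator iff g^(336/q) ≢ 1 for every such q.
g = 2: 2^168 ≡ 1 — hits 1, so not a primitive root.
g = 3: 3^168 ≡ 1 — hits 1, so not a primitive root.
g = 4: 4^168 ≡ 1 — hits 1, so not a primitive root.
g = 5: 5^168 ≡ 336; 5^112 ≡ 1 — hits 1, so not a primitive root.
g = 6: 6^168 ≡ 1 — hits 1, so not a primitive root.
g = 7: 7^168 ≡ 1 — hits 1, so not a primitive root.
g = 8: 8^168 ≡ 1 — hits 1, so not a primitive root.
g = 9: 9^168 ≡ 1 — hits 1, so not a primitive root.
g = 10: 10^168 ≡ 336; 10^112 ≡ 128; 10^48 ≡ 175 — none is 1, so 10 is a primitive root.
So 10 is the smallest generator of (Z/337Z)^×.

10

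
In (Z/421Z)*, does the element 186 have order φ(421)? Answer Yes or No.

Yes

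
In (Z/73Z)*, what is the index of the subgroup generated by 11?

The order of 11 must divide φ(73) = 73 − 1 = 72 = 2^3 · 3^2.
Divisors of 72: 1, 2, 3, 4, 6, 8, 9, 12, 18, 24, 36, 72.
Test each divisor d:
11^1 ≡ 11 (mod 73)
11^2 ≡ 48 (mod 73)
11^3 ≡ 17 (mod 73)
11^4 ≡ 41 (mod 73)
11^6 ≡ 70 (mod 73)
11^8 ≡ 2 (mod 73)
11^9 ≡ 22 (mod 73)
11^12 ≡ 9 (mod 73)
11^18 ≡ 46 (mod 73)
11^24 ≡ 8 (mod 73)
11^36 ≡ 72 (mod 73)
11^72 ≡ 1 (mod 73) ✓
Thus |⟨11⟩| = ord(11) = 72.
Index = |(Z/73Z)^×| / |⟨11⟩| = 72 / 72 = 1.

1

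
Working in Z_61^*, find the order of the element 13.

Since 13 ∈ (Z/61Z)^×, its order divides φ(61) = 61 − 1 = 60 = 2^2 · 3 · 5.
Divisors of 60: 1, 2, 3, 4, 5, 6, 10, 12, 15, 20, 30, 60.
Evaluate successive powers at the divisors of 60:
13^1 ≡ 13 (mod 61)
13^2 ≡ 47 (mod 61)
13^3 ≡ 1 (mod 61) ✓
The smallest such exponent is 3, so the order of 13 is 3.

3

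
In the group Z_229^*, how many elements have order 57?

36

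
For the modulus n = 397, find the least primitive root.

5

φ(397) = 397 − 1 = 396 = 2^2 · 3^2 · 11.
g is a primitive root iff g^(396/q) ≢ 1 (mod 397) for each prime q ∈ {2, 3, 11}.
g = 2: 2^198 ≡ 396; 2^132 ≡ 1 — hits 1, so not a primitive root.
g = 3: 3^198 ≡ 1 — hits 1, so not a primitive root.
g = 4: 4^198 ≡ 1 — hits 1, so not a primitive root.
g = 5: 5^198 ≡ 396; 5^132 ≡ 362; 5^36 ≡ 290 — none is 1, so 5 is a primitive root.
Hence the least primitive root of 397 is 5.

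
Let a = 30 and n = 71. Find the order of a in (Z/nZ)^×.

By Lagrange's theorem, ord_71(30) divides φ(71) = 71 − 1 = 70 = 2 · 5 · 7.
Divisors of 70: 1, 2, 5, 7, 10, 14, 35, 70.
Check 30^d mod 71 for each divisor in increasing order:
30^1 ≡ 30 (mod 71)
30^2 ≡ 48 (mod 71)
30^5 ≡ 37 (mod 71)
30^7 ≡ 1 (mod 71) ✓
The smallest such exponent is 7, so the order of 30 is 7.

7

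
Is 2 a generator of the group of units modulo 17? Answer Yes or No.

No

φ(17) = 17 − 1 = 16 = 2^4.
It suffices to check that the order of 2 is not a proper divisor of 16: compute 2^(16/q) for q ∈ {2}.
2^8 ≡ 1 (mod 17)  [q = 2: ≡ 1 ✗]
The check at q = 2 fails, so 2 generates a proper subgroup.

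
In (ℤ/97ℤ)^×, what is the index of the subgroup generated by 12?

6

The order of 12 must divide φ(97) = 97 − 1 = 96 = 2^5 · 3.
Divisors of 96: 1, 2, 3, 4, 6, 8, 12, 16, 24, 32, 48, 96.
Evaluate successive powers at the divisors of 96:
12^1 ≡ 12
12^2 ≡ 47
12^3 ≡ 79
12^4 ≡ 75
12^6 ≡ 33
12^8 ≡ 96
12^12 ≡ 22
12^16 ≡ 1
The order of 12 is 16, so the subgroup it generates has 16 elements.
The index is φ(97) / ord(12) = 96 / 16 = 6.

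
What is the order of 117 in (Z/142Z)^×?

10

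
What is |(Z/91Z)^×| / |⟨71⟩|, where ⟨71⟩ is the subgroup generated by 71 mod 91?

The order of 71 must divide φ(91) = φ(7·13) = (7−1)·(13−1) = 6·12 = 72 = 2^3 · 3^2.
Divisors of 72: 1, 2, 3, 4, 6, 8, 9, 12, 18, 24, 36, 72.
Evaluate successive powers at the divisors of 72:
71^1 ≡ 71 (mod 91)
71^2 ≡ 36 (mod 91)
71^3 ≡ 8 (mod 91)
71^4 ≡ 22 (mod 91)
71^6 ≡ 64 (mod 91)
71^8 ≡ 29 (mod 91)
71^9 ≡ 57 (mod 91)
71^12 ≡ 1 (mod 91) ✓
The order of 71 is 12, so the subgroup it generates has 12 elements.
The index is φ(91) / ord(71) = 72 / 12 = 6.

6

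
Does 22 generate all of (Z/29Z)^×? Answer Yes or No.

No

φ(29) = 29 − 1 = 28 = 2^2 · 7.
Test 22^(28/q) mod 29 for each prime factor q of 28:
22^14 ≡ 1 (mod 29)  [q = 2: ≡ 1 ✗]
22^4 ≡ 23 (mod 29)  [q = 7: ≢ 1 ✓]
The check at q = 2 fails, so 22 generates a proper subgroup.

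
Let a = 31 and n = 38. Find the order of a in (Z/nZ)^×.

The order of 31 must divide φ(38) = φ(2)·φ(19) = 1·18 = 18 = 2 · 3^2.
Divisors of 18: 1, 2, 3, 6, 9, 18.
Test each divisor d:
31^1 ≡ 31 (mod 38)
31^2 ≡ 11 (mod 38)
31^3 ≡ 37 (mod 38)
31^6 ≡ 1 (mod 38) ✓
Therefore the multiplicative order of 31 modulo 38 is 6.

6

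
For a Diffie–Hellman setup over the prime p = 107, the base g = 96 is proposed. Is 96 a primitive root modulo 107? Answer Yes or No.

φ(107) = 107 − 1 = 106 = 2 · 53.
96 is a primitive root mod 107 iff 96^(φ(107)/q) ≢ 1 for every prime q | φ(107), i.e. q ∈ {2, 53}.
96^53 ≡ 106 (mod 107)  [q = 2: ≢ 1 ✓]
96^2 ≡ 14 (mod 107)  [q = 53: ≢ 1 ✓]
None equal 1, so ord_107(96) = 106: 96 is a primitive root.

Yes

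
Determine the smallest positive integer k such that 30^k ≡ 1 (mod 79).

78

By Lagrange's theorem, ord_79(30) divides φ(79) = 79 − 1 = 78 = 2 · 3 · 13.
Divisors of 78: 1, 2, 3, 6, 13, 26, 39, 78.
Check 30^d mod 79 for each divisor in increasing order:
30^1 ≡ 30 (mod 79)
30^2 ≡ 31 (mod 79)
30^3 ≡ 61 (mod 79)
30^6 ≡ 8 (mod 79)
30^13 ≡ 24 (mod 79)
30^26 ≡ 23 (mod 79)
30^39 ≡ 78 (mod 79)
30^78 ≡ 1 (mod 79) ✓
So ord_79(30) = 78.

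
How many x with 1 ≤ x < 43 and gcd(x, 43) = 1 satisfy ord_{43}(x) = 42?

φ(43) = 43 − 1 = 42 = 2 · 3 · 7.
(Z/43Z)^× is cyclic (|G| = 42); a cyclic group of order m has exactly φ(d) elements of each order d | m, and none otherwise.
42 = 2 · 3 · 7 divides 42, and φ(42) = 12.

12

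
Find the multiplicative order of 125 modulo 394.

The order of 125 must divide φ(394) = φ(2)·φ(197) = 1·196 = 196 = 2^2 · 7^2.
Divisors of 196: 1, 2, 4, 7, 14, 28, 49, 98, 196.
Test each divisor d:
125^1 ≡ 125 (mod 394)
125^2 ≡ 259 (mod 394)
125^4 ≡ 101 (mod 394)
125^7 ≡ 69 (mod 394)
125^14 ≡ 33 (mod 394)
125^28 ≡ 301 (mod 394)
125^49 ≡ 211 (mod 394)
125^98 ≡ 393 (mod 394)
125^196 ≡ 1 (mod 394) ✓
So ord_394(125) = 196.

196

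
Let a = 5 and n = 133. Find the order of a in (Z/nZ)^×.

18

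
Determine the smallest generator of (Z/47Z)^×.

φ(47) = 47 − 1 = 46 = 2 · 23.
g is a primitive root iff g^(46/q) ≢ 1 (mod 47) for each prime q ∈ {2, 23}.
g = 2: 2^23 ≡ 1 — hits 1, so not a primitive root.
g = 3: 3^23 ≡ 1 — hits 1, so not a primitive root.
g = 4: 4^23 ≡ 1 — hits 1, so not a primitive root.
g = 5: 5^23 ≡ 46; 5^2 ≡ 25 — none is 1, so 5 is a primitive root.
Hence the least primitive root of 47 is 5.

5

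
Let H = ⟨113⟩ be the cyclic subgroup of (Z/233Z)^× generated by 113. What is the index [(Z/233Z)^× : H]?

2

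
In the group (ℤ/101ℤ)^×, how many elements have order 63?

0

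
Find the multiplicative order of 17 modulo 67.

ord(17) | φ(67) = 67 − 1 = 66 = 2 · 3 · 11.
Divisors of 66: 1, 2, 3, 6, 11, 22, 33, 66.
Evaluate successive powers at the divisors of 66:
17^1 ≡ 17
17^2 ≡ 21
17^3 ≡ 22
17^6 ≡ 15
17^11 ≡ 29
17^22 ≡ 37
17^33 ≡ 1
The smallest such exponent is 33, so the order of 17 is 33.

33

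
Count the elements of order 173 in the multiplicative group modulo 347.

φ(347) = 347 − 1 = 346 = 2 · 173.
(Z/347Z)^× is cyclic (|G| = 346); a cyclic group of order m has exactly φ(d) elements of each order d | m, and none otherwise.
173 | 346, and φ(173) = 173 − 1 = 172.

172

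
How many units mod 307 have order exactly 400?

0

φ(307) = 307 − 1 = 306 = 2 · 3^2 · 17.
(Z/307Z)^× is cyclic (|G| = 306); a cyclic group of order m has exactly φ(d) elements of each order d | m, and none otherwise.
Since 400 ∤ 306, the count is 0.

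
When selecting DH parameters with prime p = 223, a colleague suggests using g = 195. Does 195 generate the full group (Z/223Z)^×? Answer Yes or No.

φ(223) = 223 − 1 = 222 = 2 · 3 · 37.
195 is a primitive root mod 223 iff 195^(φ(223)/q) ≢ 1 for every prime q | φ(223), i.e. q ∈ {2, 3, 37}.
195^111 ≡ 222 (mod 223)  [q = 2: ≢ 1 ✓]
195^74 ≡ 1 (mod 223)  [q = 3: ≡ 1 ✗]
195^6 ≡ 15 (mod 223)  [q = 37: ≢ 1 ✓]
195^74 ≡ 1 shows ord(195) | 74, strictly less than φ(223); not a primitive root.

No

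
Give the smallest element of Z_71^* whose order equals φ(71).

7

φ(71) = 71 − 1 = 70 = 2 · 5 · 7.
Test candidates g = 2, 3, … against the prime factors q ∈ {2, 5, 7} of φ(71): g is a generator iff g^(70/q) ≢ 1 for every such q.
g = 2: 2^35 ≡ 1 — hits 1, so not a primitive root.
g = 3: 3^35 ≡ 1 — hits 1, so not a primitive root.
g = 4: 4^35 ≡ 1 — hits 1, so not a primitive root.
g = 5: 5^35 ≡ 1 — hits 1, so not a primitive root.
g = 6: 6^35 ≡ 1 — hits 1, so not a primitive root.
g = 7: 7^35 ≡ 70; 7^14 ≡ 54; 7^10 ≡ 45 — none is 1, so 7 is a primitive root.
The smallest primitive root modulo 71 is 7.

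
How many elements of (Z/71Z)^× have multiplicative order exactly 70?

24

φ(71) = 71 − 1 = 70 = 2 · 5 · 7.
In a cyclic group of order 70, there are φ(d) elements of order d for each divisor d of 70, and zero for non-divisors.
70 = 2 · 5 · 7 divides 70, and φ(70) = 24.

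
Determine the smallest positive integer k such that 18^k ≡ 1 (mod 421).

420

Since 18 ∈ (Z/421Z)^×, its order divides φ(421) = 421 − 1 = 420 = 2^2 · 3 · 5 · 7.
Divisors of 420: 1, 2, 3, 4, 5, 6, 7, 10, 12, 14, 15, 20, 21, 28, 30, 35, 42, 60, 70, 84, 105, 140, 210, 420.
Compute 18^d (mod 421) for the divisors d until we hit 1:
18^1 ≡ 18 (mod 421)
18^2 ≡ 324 (mod 421)
18^3 ≡ 359 (mod 421)
18^4 ≡ 147 (mod 421)
18^5 ≡ 120 (mod 421)
18^6 ≡ 55 (mod 421)
18^7 ≡ 148 (mod 421)
18^10 ≡ 86 (mod 421)
18^12 ≡ 78 (mod 421)
18^14 ≡ 12 (mod 421)
18^15 ≡ 216 (mod 421)
18^20 ≡ 239 (mod 421)
18^21 ≡ 92 (mod 421)
18^28 ≡ 144 (mod 421)
18^30 ≡ 346 (mod 421)
18^35 ≡ 262 (mod 421)
18^42 ≡ 44 (mod 421)
18^60 ≡ 152 (mod 421)
18^70 ≡ 21 (mod 421)
18^84 ≡ 252 (mod 421)
18^105 ≡ 29 (mod 421)
18^140 ≡ 20 (mod 421)
18^210 ≡ 420 (mod 421)
18^420 ≡ 1 (mod 421) ✓
Therefore the multiplicative order of 18 modulo 421 is 420.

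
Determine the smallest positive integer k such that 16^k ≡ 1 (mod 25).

5

ord(16) | φ(25) = φ(5^2) = 5·(5−1) = 20 = 2^2 · 5.
Divisors of 20: 1, 2, 4, 5, 10, 20.
Evaluate successive powers at the divisors of 20:
16^1 ≡ 16 (mod 25)
16^2 ≡ 6 (mod 25)
16^4 ≡ 11 (mod 25)
16^5 ≡ 1 (mod 25) ✓
So ord_25(16) = 5.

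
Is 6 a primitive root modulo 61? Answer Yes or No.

φ(61) = 61 − 1 = 60 = 2^2 · 3 · 5.
An element g generates (Z/61Z)^× iff g^(60/q) ≢ 1 (mod 61) for each prime q ∈ {2, 3, 5}.
6^30 ≡ 60 (mod 61)  [q = 2: ≢ 1 ✓]
6^20 ≡ 47 (mod 61)  [q = 3: ≢ 1 ✓]
6^12 ≡ 20 (mod 61)  [q = 5: ≢ 1 ✓]
None equal 1, so ord_61(6) = 60: 6 is a primitive root.

Yes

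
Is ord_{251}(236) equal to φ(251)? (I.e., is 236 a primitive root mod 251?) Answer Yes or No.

Yes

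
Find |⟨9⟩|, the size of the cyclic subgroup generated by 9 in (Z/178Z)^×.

44

ord(9) | φ(178) = φ(2)·φ(89) = 1·88 = 88 = 2^3 · 11.
Divisors of 88: 1, 2, 4, 8, 11, 22, 44, 88.
Evaluate successive powers at the divisors of 88:
9^1 ≡ 9
9^2 ≡ 81
9^4 ≡ 153
9^8 ≡ 91
9^11 ≡ 123
9^22 ≡ 177
9^44 ≡ 1
So ord_178(9) = 44.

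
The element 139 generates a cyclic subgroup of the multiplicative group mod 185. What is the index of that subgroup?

8

ord(139) | φ(185) = φ(5·37) = (5−1)·(37−1) = 4·36 = 144 = 2^4 · 3^2.
Divisors of 144: 1, 2, 3, 4, 6, 8, 9, 12, 16, 18, 24, 36, 48, 72, 144.
Check 139^d mod 185 for each divisor in increasing order:
139^1 ≡ 139
139^2 ≡ 81
139^3 ≡ 159
139^4 ≡ 86
139^6 ≡ 121
139^8 ≡ 181
139^9 ≡ 184
139^12 ≡ 26
139^16 ≡ 16
139^18 ≡ 1
The order of 139 is 18, so the subgroup it generates has 18 elements.
The index is φ(185) / ord(139) = 144 / 18 = 8.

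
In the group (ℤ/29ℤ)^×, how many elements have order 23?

0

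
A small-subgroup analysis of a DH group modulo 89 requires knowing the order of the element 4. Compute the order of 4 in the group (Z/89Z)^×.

The order of 4 must divide φ(89) = 89 − 1 = 88 = 2^3 · 11.
Divisors of 88: 1, 2, 4, 8, 11, 22, 44, 88.
Compute 4^d (mod 89) for the divisors d until we hit 1:
4^1 ≡ 4
4^2 ≡ 16
4^4 ≡ 78
4^8 ≡ 32
4^11 ≡ 1
So ord_89(4) = 11.

11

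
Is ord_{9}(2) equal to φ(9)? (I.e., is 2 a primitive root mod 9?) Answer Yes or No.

φ(9) = φ(3^2) = 3·(3−1) = 6 = 2 · 3.
It suffices to check that the order of 2 is not a proper divisor of 6: compute 2^(6/q) for q ∈ {2, 3}.
2^3 ≡ 8 (mod 9)  [q = 2: ≢ 1 ✓]
2^2 ≡ 4 (mod 9)  [q = 3: ≢ 1 ✓]
All checks pass, so 2 has order 6 and is a primitive root modulo 9.

Yes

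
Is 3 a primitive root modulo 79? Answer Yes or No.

Yes

φ(79) = 79 − 1 = 78 = 2 · 3 · 13.
3 is a primitive root mod 79 iff 3^(φ(79)/q) ≢ 1 for every prime q | φ(79), i.e. q ∈ {2, 3, 13}.
3^39 ≡ 78 (mod 79)  [q = 2: ≢ 1 ✓]
3^26 ≡ 23 (mod 79)  [q = 3: ≢ 1 ✓]
3^6 ≡ 18 (mod 79)  [q = 13: ≢ 1 ✓]
All checks pass, so 3 has order 78 and is a primitive root modulo 79.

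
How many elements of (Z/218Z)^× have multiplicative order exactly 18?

6

φ(218) = φ(2)·φ(109) = 1·108 = 108 = 2^2 · 3^3.
Since (Z/218Z)^× is cyclic of order 108, the number of elements of order d is φ(d) when d | 108 and 0 otherwise.
18 = 2 · 3^2 divides 108, and φ(18) = 6.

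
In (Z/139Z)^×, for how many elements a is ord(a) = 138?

φ(139) = 139 − 1 = 138 = 2 · 3 · 23.
(Z/139Z)^× is cyclic (|G| = 138); a cyclic group of order m has exactly φ(d) elements of each order d | m, and none otherwise.
138 = 2 · 3 · 23 divides 138, and φ(138) = 44.

44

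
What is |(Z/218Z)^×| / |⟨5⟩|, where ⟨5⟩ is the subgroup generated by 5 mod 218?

4

ord(5) | φ(218) = φ(2)·φ(109) = 1·108 = 108 = 2^2 · 3^3.
Divisors of 108: 1, 2, 3, 4, 6, 9, 12, 18, 27, 36, 54, 108.
Evaluate successive powers at the divisors of 108:
5^1 ≡ 5
5^2 ≡ 25
5^3 ≡ 125
5^4 ≡ 189
5^6 ≡ 147
5^9 ≡ 63
5^12 ≡ 27
5^18 ≡ 45
5^27 ≡ 1
Thus |⟨5⟩| = ord(5) = 27.
The index is φ(218) / ord(5) = 108 / 27 = 4.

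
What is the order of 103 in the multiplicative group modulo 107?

ord(103) | φ(107) = 107 − 1 = 106 = 2 · 53.
Divisors of 106: 1, 2, 53, 106.
Test each divisor d:
103^1 ≡ 103 (mod 107)
103^2 ≡ 16 (mod 107)
103^53 ≡ 106 (mod 107)
103^106 ≡ 1 (mod 107) ✓
So ord_107(103) = 106.

106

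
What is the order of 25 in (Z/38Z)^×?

9

By Lagrange's theorem, ord_38(25) divides φ(38) = φ(2)·φ(19) = 1·18 = 18 = 2 · 3^2.
Divisors of 18: 1, 2, 3, 6, 9, 18.
Test each divisor d:
25^1 ≡ 25
25^2 ≡ 17
25^3 ≡ 7
25^6 ≡ 11
25^9 ≡ 1
So ord_38(25) = 9.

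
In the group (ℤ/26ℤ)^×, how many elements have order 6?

2

φ(26) = φ(2)·φ(13) = 1·12 = 12 = 2^2 · 3.
Since (Z/26Z)^× is cyclic of order 12, the number of elements of order d is φ(d) when d | 12 and 0 otherwise.
6 = 2 · 3 divides 12, and φ(6) = 2.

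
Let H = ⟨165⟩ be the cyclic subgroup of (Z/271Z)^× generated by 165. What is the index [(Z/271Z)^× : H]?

15

The order of 165 must divide φ(271) = 271 − 1 = 270 = 2 · 3^3 · 5.
Divisors of 270: 1, 2, 3, 5, 6, 9, 10, 15, 18, 27, 30, 45, 54, 90, 135, 270.
Test each divisor d:
165^1 ≡ 165 (mod 271)
165^2 ≡ 125 (mod 271)
165^3 ≡ 29 (mod 271)
165^5 ≡ 102 (mod 271)
165^6 ≡ 28 (mod 271)
165^9 ≡ 270 (mod 271)
165^10 ≡ 106 (mod 271)
165^15 ≡ 243 (mod 271)
165^18 ≡ 1 (mod 271) ✓
So ord_271(165) = 18, hence |⟨165⟩| = 18.
The index is φ(271) / ord(165) = 270 / 18 = 15.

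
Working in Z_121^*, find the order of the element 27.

5

ord(27) | φ(121) = φ(11^2) = 11·(11−1) = 110 = 2 · 5 · 11.
Divisors of 110: 1, 2, 5, 10, 11, 22, 55, 110.
Check 27^d mod 121 for each divisor in increasing order:
27^1 ≡ 27
27^2 ≡ 3
27^5 ≡ 1
Hence ord(27) = 5.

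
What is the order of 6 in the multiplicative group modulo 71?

The order of 6 must divide φ(71) = 71 − 1 = 70 = 2 · 5 · 7.
Divisors of 70: 1, 2, 5, 7, 10, 14, 35, 70.
Compute 6^d (mod 71) for the divisors d until we hit 1:
6^1 ≡ 6
6^2 ≡ 36
6^5 ≡ 37
6^7 ≡ 54
6^10 ≡ 20
6^14 ≡ 5
6^35 ≡ 1
Hence ord(6) = 35.

35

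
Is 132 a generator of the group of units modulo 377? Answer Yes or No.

377 = 13 · 29 is a product of two distinct odd primes, so (Z/377Z)^× ≅ (Z/13Z)^× × (Z/29Z)^× is not cyclic.
No primitive root modulo 377 exists; in particular 132 is not one.

No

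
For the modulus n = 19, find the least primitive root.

2

φ(19) = 19 − 1 = 18 = 2 · 3^2.
Test candidates g = 2, 3, … against the prime factors q ∈ {2, 3} of φ(19): g is a generator iff g^(18/q) ≢ 1 for every such q.
g = 2: 2^9 ≡ 18; 2^6 ≡ 7 — none is 1, so 2 is a primitive root.
Hence the least primitive root of 19 is 2.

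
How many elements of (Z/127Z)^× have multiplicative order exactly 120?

0

φ(127) = 127 − 1 = 126 = 2 · 3^2 · 7.
(Z/127Z)^× is cyclic (|G| = 126); a cyclic group of order m has exactly φ(d) elements of each order d | m, and none otherwise.
120 does not divide 126, so no element of (Z/127Z)^× has order 120.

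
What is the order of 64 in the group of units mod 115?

22

The order of 64 must divide φ(115) = φ(5·23) = (5−1)·(23−1) = 4·22 = 88 = 2^3 · 11.
Divisors of 88: 1, 2, 4, 8, 11, 22, 44, 88.
Test each divisor d:
64^1 ≡ 64 (mod 115)
64^2 ≡ 71 (mod 115)
64^4 ≡ 96 (mod 115)
64^8 ≡ 16 (mod 115)
64^11 ≡ 24 (mod 115)
64^22 ≡ 1 (mod 115) ✓
Therefore the multiplicative order of 64 modulo 115 is 22.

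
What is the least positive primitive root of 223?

φ(223) = 223 − 1 = 222 = 2 · 3 · 37.
g is a primitive root iff g^(222/q) ≢ 1 (mod 223) for each prime q ∈ {2, 3, 37}.
g = 2: 2^111 ≡ 1 — hits 1, so not a primitive root.
g = 3: 3^111 ≡ 222; 3^74 ≡ 183; 3^6 ≡ 60 — none is 1, so 3 is a primitive root.
Hence the least primitive root of 223 is 3.

3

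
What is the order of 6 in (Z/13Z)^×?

By Lagrange's theorem, ord_13(6) divides φ(13) = 13 − 1 = 12 = 2^2 · 3.
Divisors of 12: 1, 2, 3, 4, 6, 12.
Test each divisor d:
6^1 ≡ 6
6^2 ≡ 10
6^3 ≡ 8
6^4 ≡ 9
6^6 ≡ 12
6^12 ≡ 1
The smallest such exponent is 12, so the order of 6 is 12.

12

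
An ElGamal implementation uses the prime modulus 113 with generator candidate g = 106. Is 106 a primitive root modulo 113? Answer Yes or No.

No

φ(113) = 113 − 1 = 112 = 2^4 · 7.
Test 106^(112/q) mod 113 for each prime factor q of 112:
106^56 ≡ 1 (mod 113)  [q = 2: ≡ 1 ✗]
106^16 ≡ 49 (mod 113)  [q = 7: ≢ 1 ✓]
The check at q = 2 fails, so 106 generates a proper subgroup.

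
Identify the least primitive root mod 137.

3

φ(137) = 137 − 1 = 136 = 2^3 · 17.
Test candidates g = 2, 3, … against the prime factors q ∈ {2, 17} of φ(137): g is a generator iff g^(136/q) ≢ 1 for every such q.
g = 2: 2^68 ≡ 1 — hits 1, so not a primitive root.
g = 3: 3^68 ≡ 136; 3^8 ≡ 122 — none is 1, so 3 is a primitive root.
So 3 is the smallest generator of (Z/137Z)^×.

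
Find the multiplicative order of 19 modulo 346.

By Lagrange's theorem, ord_346(19) divides φ(346) = φ(2)·φ(173) = 1·172 = 172 = 2^2 · 43.
Divisors of 172: 1, 2, 4, 43, 86, 172.
Compute 19^d (mod 346) for the divisors d until we hit 1:
19^1 ≡ 19
19^2 ≡ 15
19^4 ≡ 225
19^43 ≡ 253
19^86 ≡ 345
19^172 ≡ 1
Hence ord(19) = 172.

172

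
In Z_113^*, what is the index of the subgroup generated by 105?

ord(105) | φ(113) = 113 − 1 = 112 = 2^4 · 7.
Divisors of 112: 1, 2, 4, 7, 8, 14, 16, 28, 56, 112.
Compute 105^d (mod 113) for the divisors d until we hit 1:
105^1 ≡ 105 (mod 113)
105^2 ≡ 64 (mod 113)
105^4 ≡ 28 (mod 113)
105^7 ≡ 15 (mod 113)
105^8 ≡ 106 (mod 113)
105^14 ≡ 112 (mod 113)
105^16 ≡ 49 (mod 113)
105^28 ≡ 1 (mod 113) ✓
The order of 105 is 28, so the subgroup it generates has 28 elements.
[(Z/113Z)^× : ⟨105⟩] = 112/28 = 4.

4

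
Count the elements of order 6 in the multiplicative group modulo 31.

φ(31) = 31 − 1 = 30 = 2 · 3 · 5.
Since (Z/31Z)^× is cyclic of order 30, the number of elements of order d is φ(d) when d | 30 and 0 otherwise.
6 = 2 · 3 divides 30, and φ(6) = 2.

2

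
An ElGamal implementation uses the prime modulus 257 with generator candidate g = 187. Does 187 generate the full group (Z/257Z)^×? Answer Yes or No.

No

φ(257) = 257 − 1 = 256 = 2^8.
An element g generates (Z/257Z)^× iff g^(256/q) ≢ 1 (mod 257) for each prime q ∈ {2}.
187^128 ≡ 1 (mod 257)  [q = 2: ≡ 1 ✗]
187^128 ≡ 1 shows ord(187) | 128, strictly less than φ(257); not a primitive root.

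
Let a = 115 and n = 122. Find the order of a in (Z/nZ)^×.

Since 115 ∈ (Z/122Z)^×, its order divides φ(122) = φ(2)·φ(61) = 1·60 = 60 = 2^2 · 3 · 5.
Divisors of 60: 1, 2, 3, 4, 5, 6, 10, 12, 15, 20, 30, 60.
Evaluate successive powers at the divisors of 60:
115^1 ≡ 115 (mod 122)
115^2 ≡ 49 (mod 122)
115^3 ≡ 23 (mod 122)
115^4 ≡ 83 (mod 122)
115^5 ≡ 29 (mod 122)
115^6 ≡ 41 (mod 122)
115^10 ≡ 109 (mod 122)
115^12 ≡ 95 (mod 122)
115^15 ≡ 111 (mod 122)
115^20 ≡ 47 (mod 122)
115^30 ≡ 121 (mod 122)
115^60 ≡ 1 (mod 122) ✓
Hence ord(115) = 60.

60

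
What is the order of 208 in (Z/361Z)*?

ord(208) | φ(361) = φ(19^2) = 19·(19−1) = 342 = 2 · 3^2 · 19.
Divisors of 342: 1, 2, 3, 6, 9, 18, 19, 38, 57, 114, 171, 342.
Test each divisor d:
208^1 ≡ 208
208^2 ≡ 305
208^3 ≡ 265
208^6 ≡ 191
208^9 ≡ 75
208^18 ≡ 210
208^19 ≡ 360
208^38 ≡ 1
So ord_361(208) = 38.

38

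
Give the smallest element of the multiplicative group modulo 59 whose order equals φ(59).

2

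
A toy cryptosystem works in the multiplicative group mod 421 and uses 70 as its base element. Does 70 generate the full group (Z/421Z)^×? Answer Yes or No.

φ(421) = 421 − 1 = 420 = 2^2 · 3 · 5 · 7.
An element g generates (Z/421Z)^× iff g^(420/q) ≢ 1 (mod 421) for each prime q ∈ {2, 3, 5, 7}.
70^210 ≡ 420 (mod 421)  [q = 2: ≢ 1 ✓]
70^140 ≡ 1 (mod 421)  [q = 3: ≡ 1 ✗]
70^84 ≡ 1 (mod 421)  [q = 5: ≡ 1 ✗]
70^60 ≡ 370 (mod 421)  [q = 7: ≢ 1 ✓]
The check at q = 3 fails, so 70 generates a proper subgroup.

No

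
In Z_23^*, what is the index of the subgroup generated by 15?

1

ord(15) | φ(23) = 23 − 1 = 22 = 2 · 11.
Divisors of 22: 1, 2, 11, 22.
Check 15^d mod 23 for each divisor in increasing order:
15^1 ≡ 15
15^2 ≡ 18
15^11 ≡ 22
15^22 ≡ 1
Thus |⟨15⟩| = ord(15) = 22.
The index is φ(23) / ord(15) = 22 / 22 = 1.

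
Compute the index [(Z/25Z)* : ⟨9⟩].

2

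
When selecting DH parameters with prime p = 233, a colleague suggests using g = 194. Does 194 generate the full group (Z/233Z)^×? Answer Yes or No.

φ(233) = 233 − 1 = 232 = 2^3 · 29.
Test 194^(232/q) mod 233 for each prime factor q of 232:
194^116 ≡ 232 (mod 233)  [q = 2: ≢ 1 ✓]
194^8 ≡ 23 (mod 233)  [q = 29: ≢ 1 ✓]
Every test exponent gives a nontrivial residue, hence 194 generates the full group.

Yes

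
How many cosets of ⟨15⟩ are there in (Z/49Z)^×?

6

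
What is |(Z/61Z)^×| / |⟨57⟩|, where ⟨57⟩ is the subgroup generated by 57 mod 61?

4

Since 57 ∈ (Z/61Z)^×, its order divides φ(61) = 61 − 1 = 60 = 2^2 · 3 · 5.
Divisors of 60: 1, 2, 3, 4, 5, 6, 10, 12, 15, 20, 30, 60.
Compute 57^d (mod 61) for the divisors d until we hit 1:
57^1 ≡ 57 (mod 61)
57^2 ≡ 16 (mod 61)
57^3 ≡ 58 (mod 61)
57^4 ≡ 12 (mod 61)
57^5 ≡ 13 (mod 61)
57^6 ≡ 9 (mod 61)
57^10 ≡ 47 (mod 61)
57^12 ≡ 20 (mod 61)
57^15 ≡ 1 (mod 61) ✓
Thus |⟨57⟩| = ord(57) = 15.
The index is φ(61) / ord(57) = 60 / 15 = 4.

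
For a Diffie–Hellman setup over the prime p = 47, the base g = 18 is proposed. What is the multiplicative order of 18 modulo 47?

Since 18 ∈ (Z/47Z)^×, its order divides φ(47) = 47 − 1 = 46 = 2 · 23.
Divisors of 46: 1, 2, 23, 46.
Test each divisor d:
18^1 ≡ 18 (mod 47)
18^2 ≡ 42 (mod 47)
18^23 ≡ 1 (mod 47) ✓
The smallest such exponent is 23, so the order of 18 is 23.

23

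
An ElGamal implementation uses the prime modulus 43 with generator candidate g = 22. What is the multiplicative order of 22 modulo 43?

14

ord(22) | φ(43) = 43 − 1 = 42 = 2 · 3 · 7.
Divisors of 42: 1, 2, 3, 6, 7, 14, 21, 42.
Compute 22^d (mod 43) for the divisors d until we hit 1:
22^1 ≡ 22 (mod 43)
22^2 ≡ 11 (mod 43)
22^3 ≡ 27 (mod 43)
22^6 ≡ 41 (mod 43)
22^7 ≡ 42 (mod 43)
22^14 ≡ 1 (mod 43) ✓
The smallest such exponent is 14, so the order of 22 is 14.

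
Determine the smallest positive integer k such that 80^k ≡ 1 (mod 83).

Since 80 ∈ (Z/83Z)^×, its order divides φ(83) = 83 − 1 = 82 = 2 · 41.
Divisors of 82: 1, 2, 41, 82.
Check 80^d mod 83 for each divisor in increasing order:
80^1 ≡ 80 (mod 83)
80^2 ≡ 9 (mod 83)
80^41 ≡ 82 (mod 83)
80^82 ≡ 1 (mod 83) ✓
The smallest such exponent is 82, so the order of 80 is 82.

82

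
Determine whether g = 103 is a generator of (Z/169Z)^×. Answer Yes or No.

φ(169) = φ(13^2) = 13·(13−1) = 156 = 2^2 · 3 · 13.
It suffices to check that the order of 103 is not a proper divisor of 156: compute 103^(156/q) for q ∈ {2, 3, 13}.
103^78 ≡ 1 (mod 169)  [q = 2: ≡ 1 ✗]
103^52 ≡ 1 (mod 169)  [q = 3: ≡ 1 ✗]
103^12 ≡ 105 (mod 169)  [q = 13: ≢ 1 ✓]
103^78 ≡ 1 shows ord(103) | 78, strictly less than φ(169); not a primitive root.

No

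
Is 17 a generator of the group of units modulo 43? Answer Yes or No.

φ(43) = 43 − 1 = 42 = 2 · 3 · 7.
17 is a primitive root mod 43 iff 17^(φ(43)/q) ≢ 1 for every prime q | φ(43), i.e. q ∈ {2, 3, 7}.
17^21 ≡ 1 (mod 43)  [q = 2: ≡ 1 ✗]
17^14 ≡ 6 (mod 43)  [q = 3: ≢ 1 ✓]
17^6 ≡ 35 (mod 43)  [q = 7: ≢ 1 ✓]
Since 17^21 ≡ 1, the order of 17 divides 21 < 42, so 17 is not a primitive root.

No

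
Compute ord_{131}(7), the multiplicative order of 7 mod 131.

ord(7) | φ(131) = 131 − 1 = 130 = 2 · 5 · 13.
Divisors of 130: 1, 2, 5, 10, 13, 26, 65, 130.
Check 7^d mod 131 for each divisor in increasing order:
7^1 ≡ 7 (mod 131)
7^2 ≡ 49 (mod 131)
7^5 ≡ 39 (mod 131)
7^10 ≡ 80 (mod 131)
7^13 ≡ 61 (mod 131)
7^26 ≡ 53 (mod 131)
7^65 ≡ 1 (mod 131) ✓
Therefore the multiplicative order of 7 modulo 131 is 65.

65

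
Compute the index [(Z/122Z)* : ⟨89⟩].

3

By Lagrange's theorem, ord_122(89) divides φ(122) = φ(2)·φ(61) = 1·60 = 60 = 2^2 · 3 · 5.
Divisors of 60: 1, 2, 3, 4, 5, 6, 10, 12, 15, 20, 30, 60.
Compute 89^d (mod 122) for the divisors d until we hit 1:
89^1 ≡ 89 (mod 122)
89^2 ≡ 113 (mod 122)
89^3 ≡ 53 (mod 122)
89^4 ≡ 81 (mod 122)
89^5 ≡ 11 (mod 122)
89^6 ≡ 3 (mod 122)
89^10 ≡ 121 (mod 122)
89^12 ≡ 9 (mod 122)
89^15 ≡ 111 (mod 122)
89^20 ≡ 1 (mod 122) ✓
Thus |⟨89⟩| = ord(89) = 20.
Index = |(Z/122Z)^×| / |⟨89⟩| = 60 / 20 = 3.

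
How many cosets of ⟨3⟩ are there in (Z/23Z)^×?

The order of 3 must divide φ(23) = 23 − 1 = 22 = 2 · 11.
Divisors of 22: 1, 2, 11, 22.
Compute 3^d (mod 23) for the divisors d until we hit 1:
3^1 ≡ 3 (mod 23)
3^2 ≡ 9 (mod 23)
3^11 ≡ 1 (mod 23) ✓
So ord_23(3) = 11, hence |⟨3⟩| = 11.
The index is φ(23) / ord(3) = 22 / 11 = 2.

2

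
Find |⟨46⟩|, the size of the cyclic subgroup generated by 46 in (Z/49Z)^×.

ord(46) | φ(49) = φ(7^2) = 7·(7−1) = 42 = 2 · 3 · 7.
Divisors of 42: 1, 2, 3, 6, 7, 14, 21, 42.
Check 46^d mod 49 for each divisor in increasing order:
46^1 ≡ 46 (mod 49)
46^2 ≡ 9 (mod 49)
46^3 ≡ 22 (mod 49)
46^6 ≡ 43 (mod 49)
46^7 ≡ 18 (mod 49)
46^14 ≡ 30 (mod 49)
46^21 ≡ 1 (mod 49) ✓
The smallest such exponent is 21, so the order of 46 is 21.

21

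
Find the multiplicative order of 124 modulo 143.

60

Since 124 ∈ (Z/143Z)^×, its order divides φ(143) = φ(11·13) = (11−1)·(13−1) = 10·12 = 120 = 2^3 · 3 · 5.
Divisors of 120: 1, 2, 3, 4, 5, 6, 8, 10, 12, 15, 20, 24, 30, 40, 60, 120.
Test each divisor d:
124^1 ≡ 124 (mod 143)
124^2 ≡ 75 (mod 143)
124^3 ≡ 5 (mod 143)
124^4 ≡ 48 (mod 143)
124^5 ≡ 89 (mod 143)
124^6 ≡ 25 (mod 143)
124^8 ≡ 16 (mod 143)
124^10 ≡ 56 (mod 143)
124^12 ≡ 53 (mod 143)
124^15 ≡ 122 (mod 143)
124^20 ≡ 133 (mod 143)
124^24 ≡ 92 (mod 143)
124^30 ≡ 12 (mod 143)
124^40 ≡ 100 (mod 143)
124^60 ≡ 1 (mod 143) ✓
Hence ord(124) = 60.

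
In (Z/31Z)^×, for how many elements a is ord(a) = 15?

φ(31) = 31 − 1 = 30 = 2 · 3 · 5.
In a cyclic group of order 30, there are φ(d) elements of order d for each divisor d of 30, and zero for non-divisors.
15 = 3 · 5 divides 30, and φ(15) = 8.

8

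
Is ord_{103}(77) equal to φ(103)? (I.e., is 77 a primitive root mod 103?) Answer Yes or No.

Yes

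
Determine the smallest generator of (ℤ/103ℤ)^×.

5

φ(103) = 103 − 1 = 102 = 2 · 3 · 17.
Test candidates g = 2, 3, … against the prime factors q ∈ {2, 3, 17} of φ(103): g is a generator iff g^(102/q) ≢ 1 for every such q.
g = 2: 2^51 ≡ 1 — hits 1, so not a primitive root.
g = 3: 3^51 ≡ 102; 3^34 ≡ 1 — hits 1, so not a primitive root.
g = 4: 4^51 ≡ 1 — hits 1, so not a primitive root.
g = 5: 5^51 ≡ 102; 5^34 ≡ 56; 5^6 ≡ 72 — none is 1, so 5 is a primitive root.
So 5 is the smallest generator of (Z/103Z)^×.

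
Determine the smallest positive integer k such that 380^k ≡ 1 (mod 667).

308

By Lagrange's theorem, ord_667(380) divides φ(667) = φ(23·29) = (23−1)·(29−1) = 22·28 = 616 = 2^3 · 7 · 11.
Divisors of 616: 1, 2, 4, 7, 8, 11, 14, 22, 28, 44, 56, 77, 88, 154, 308, 616.
Evaluate successive powers at the divisors of 616:
380^1 ≡ 380 (mod 667)
380^2 ≡ 328 (mod 667)
380^4 ≡ 197 (mod 667)
380^7 ≡ 476 (mod 667)
380^8 ≡ 123 (mod 667)
380^11 ≡ 392 (mod 667)
380^14 ≡ 463 (mod 667)
380^22 ≡ 254 (mod 667)
380^28 ≡ 262 (mod 667)
380^44 ≡ 484 (mod 667)
380^56 ≡ 610 (mod 667)
380^77 ≡ 162 (mod 667)
380^88 ≡ 139 (mod 667)
380^154 ≡ 231 (mod 667)
380^308 ≡ 1 (mod 667) ✓
So ord_667(380) = 308.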